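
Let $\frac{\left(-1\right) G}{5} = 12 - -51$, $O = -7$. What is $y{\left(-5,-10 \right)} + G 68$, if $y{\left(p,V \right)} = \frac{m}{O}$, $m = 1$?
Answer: $- \frac{149941}{7} \approx -21420.0$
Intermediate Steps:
$G = -315$ ($G = - 5 \left(12 - -51\right) = - 5 \left(12 + 51\right) = \left(-5\right) 63 = -315$)
$y{\left(p,V \right)} = - \frac{1}{7}$ ($y{\left(p,V \right)} = 1 \frac{1}{-7} = 1 \left(- \frac{1}{7}\right) = - \frac{1}{7}$)
$y{\left(-5,-10 \right)} + G 68 = - \frac{1}{7} - 21420 = - \frac{149941}{7}$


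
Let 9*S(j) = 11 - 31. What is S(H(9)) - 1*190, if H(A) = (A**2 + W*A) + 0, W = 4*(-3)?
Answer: -1730/9 ≈ -192.22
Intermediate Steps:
W = -12
H(A) = A**2 - 12*A (H(A) = (A**2 - 12*A) + 0 = A**2 - 12*A)
S(j) = -20/9 (S(j) = (11 - 31)/9 = (1/9)*(-20) = -20/9)
S(H(9)) - 1*190 = -20/9 - 1*190 = -20/9 - 190 = -1730/9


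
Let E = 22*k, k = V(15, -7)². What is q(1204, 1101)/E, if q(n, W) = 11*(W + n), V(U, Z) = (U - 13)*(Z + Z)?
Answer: 2305/1568 ≈ 1.4700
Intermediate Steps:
V(U, Z) = 2*Z*(-13 + U) (V(U, Z) = (-13 + U)*(2*Z) = 2*Z*(-13 + U))
k = 784 (k = (2*(-7)*(-13 + 15))² = (2*(-7)*2)² = (-28)² = 784)
q(n, W) = 11*W + 11*n
E = 17248 (E = 22*784 = 17248)
q(1204, 1101)/E = (11*1101 + 11*1204)/17248 = (12111 + 13244)*(1/17248) = 25355*(1/17248) = 2305/1568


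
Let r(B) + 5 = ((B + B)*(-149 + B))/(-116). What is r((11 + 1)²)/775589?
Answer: 215/22492081 ≈ 9.5589e-6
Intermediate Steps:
r(B) = -5 - B*(-149 + B)/58 (r(B) = -5 + ((B + B)*(-149 + B))/(-116) = -5 + ((2*B)*(-149 + B))*(-1/116) = -5 + (2*B*(-149 + B))*(-1/116) = -5 - B*(-149 + B)/58)
r((11 + 1)²)/775589 = (-5 - (11 + 1)⁴/58 + 149*(11 + 1)²/58)/775589 = (-5 - (12²)²/58 + (149/58)*12²)*(1/775589) = (-5 - 1/58*144² + (149/58)*144)*(1/775589) = (-5 - 1/58*20736 + 10728/29)*(1/775589) = (-5 - 10368/29 + 10728/29)*(1/775589) = (215/29)*(1/775589) = 215/22492081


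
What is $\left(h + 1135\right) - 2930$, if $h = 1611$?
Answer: $-184$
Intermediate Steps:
$\left(h + 1135\right) - 2930 = \left(1611 + 1135\right) - 2930 = 2746 - 2930 = -184$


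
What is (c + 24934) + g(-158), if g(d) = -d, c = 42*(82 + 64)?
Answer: 31224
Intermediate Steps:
c = 6132 (c = 42*146 = 6132)
(c + 24934) + g(-158) = (6132 + 24934) - 1*(-158) = 31066 + 158 = 31224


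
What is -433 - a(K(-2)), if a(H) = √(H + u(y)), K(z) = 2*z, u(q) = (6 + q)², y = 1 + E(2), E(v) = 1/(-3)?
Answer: -433 - 2*√91/3 ≈ -439.36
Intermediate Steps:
E(v) = -⅓
y = ⅔ (y = 1 - ⅓ = ⅔ ≈ 0.66667)
a(H) = √(400/9 + H) (a(H) = √(H + (6 + ⅔)²) = √(H + (20/3)²) = √(H + 400/9) = √(400/9 + H))
-433 - a(K(-2)) = -433 - √(400 + 9*(2*(-2)))/3 = -433 - √(400 + 9*(-4))/3 = -433 - √(400 - 36)/3 = -433 - √364/3 = -433 - 2*√91/3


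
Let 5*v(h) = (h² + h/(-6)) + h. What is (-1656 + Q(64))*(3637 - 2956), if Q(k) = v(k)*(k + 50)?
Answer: 316490664/5 ≈ 6.3298e+7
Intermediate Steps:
v(h) = h²/5 + h/6 (v(h) = ((h² + h/(-6)) + h)/5 = ((h² - h/6) + h)/5 = (h² + 5*h/6)/5 = h²/5 + h/6)
Q(k) = k*(5 + 6*k)*(50 + k)/30 (Q(k) = (k*(5 + 6*k)/30)*(k + 50) = (k*(5 + 6*k)/30)*(50 + k) = k*(5 + 6*k)*(50 + k)/30)
(-1656 + Q(64))*(3637 - 2956) = (-1656 + (1/30)*64*(5 + 6*64)*(50 + 64))*(3637 - 2956) = (-1656 + (1/30)*64*(5 + 384)*114)*681 = (-1656 + (1/30)*64*389*114)*681 = (-1656 + 473024/5)*681 = (464744/5)*681 = 316490664/5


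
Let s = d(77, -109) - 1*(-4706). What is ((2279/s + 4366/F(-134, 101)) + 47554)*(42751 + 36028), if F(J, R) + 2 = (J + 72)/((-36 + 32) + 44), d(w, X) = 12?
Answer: 1222471240719719/334978 ≈ 3.6494e+9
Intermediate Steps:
F(J, R) = -⅕ + J/40 (F(J, R) = -2 + (J + 72)/((-36 + 32) + 44) = -2 + (72 + J)/(-4 + 44) = -2 + (72 + J)/40 = -2 + (72 + J)*(1/40) = -2 + (9/5 + J/40) = -⅕ + J/40)
s = 4718 (s = 12 - 1*(-4706) = 12 + 4706 = 4718)
((2279/s + 4366/F(-134, 101)) + 47554)*(42751 + 36028) = ((2279/4718 + 4366/(-⅕ + (1/40)*(-134))) + 47554)*(42751 + 36028) = ((2279*(1/4718) + 4366/(-⅕ - 67/20)) + 47554)*78779 = ((2279/4718 + 4366/(-71/20)) + 47554)*78779 = ((2279/4718 + 4366*(-20/71)) + 47554)*78779 = ((2279/4718 - 87320/71) + 47554)*78779 = (-411813951/334978 + 47554)*78779 = (15517729861/334978)*78779 = 1222471240719719/334978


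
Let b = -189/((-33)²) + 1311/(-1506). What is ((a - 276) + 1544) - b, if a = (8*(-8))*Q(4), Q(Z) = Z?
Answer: 61534323/60742 ≈ 1013.0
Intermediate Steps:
a = -256 (a = (8*(-8))*4 = -64*4 = -256)
b = -63419/60742 (b = -189/1089 + 1311*(-1/1506) = -189*1/1089 - 437/502 = -21/121 - 437/502 = -63419/60742 ≈ -1.0441)
((a - 276) + 1544) - b = ((-256 - 276) + 1544) - 1*(-63419/60742) = (-532 + 1544) + 63419/60742 = 1012 + 63419/60742 = 61534323/60742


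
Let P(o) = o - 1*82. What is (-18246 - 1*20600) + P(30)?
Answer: -38898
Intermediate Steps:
P(o) = -82 + o (P(o) = o - 82 = -82 + o)
(-18246 - 1*20600) + P(30) = (-18246 - 1*20600) + (-82 + 30) = (-18246 - 20600) - 52 = -38846 - 52 = -38898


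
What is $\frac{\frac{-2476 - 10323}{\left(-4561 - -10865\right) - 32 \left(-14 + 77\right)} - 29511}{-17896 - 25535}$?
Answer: $\frac{126555967}{186232128} \approx 0.67956$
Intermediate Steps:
$\frac{\frac{-2476 - 10323}{\left(-4561 - -10865\right) - 32 \left(-14 + 77\right)} - 29511}{-17896 - 25535} = \frac{- \frac{12799}{\left(-4561 + 10865\right) - 2016} - 29511}{-43431} = \left(- \frac{12799}{6304 - 2016} - 29511\right) \left(- \frac{1}{43431}\right) = \left(- \frac{12799}{4288} - 29511\right) \left(- \frac{1}{43431}\right) = \left(- \frac{126555967}{4288}\right) \left(- \frac{1}{43431}\right) = \frac{126555967}{186232128}$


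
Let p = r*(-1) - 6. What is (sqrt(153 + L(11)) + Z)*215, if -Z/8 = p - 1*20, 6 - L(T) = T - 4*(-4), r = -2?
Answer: 41280 + 430*sqrt(33) ≈ 43750.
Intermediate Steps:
L(T) = -10 - T (L(T) = 6 - (T - 4*(-4)) = 6 - (T + 16) = 6 - (16 + T) = 6 + (-16 - T) = -10 - T)
p = -4 (p = -2*(-1) - 6 = 2 - 6 = -4)
Z = 192 (Z = -8*(-4 - 1*20) = -8*(-4 - 20) = -8*(-24) = 192)
(sqrt(153 + L(11)) + Z)*215 = (sqrt(153 + (-10 - 1*11)) + 192)*215 = (sqrt(153 + (-10 - 11)) + 192)*215 = (sqrt(153 - 21) + 192)*215 = (sqrt(132) + 192)*215 = (2*sqrt(33) + 192)*215 = (192 + 2*sqrt(33))*215 = 41280 + 430*sqrt(33)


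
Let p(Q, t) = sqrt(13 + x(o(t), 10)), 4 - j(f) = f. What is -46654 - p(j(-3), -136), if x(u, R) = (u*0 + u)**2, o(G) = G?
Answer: -46654 - sqrt(18509) ≈ -46790.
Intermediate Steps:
j(f) = 4 - f
x(u, R) = u**2 (x(u, R) = (0 + u)**2 = u**2)
p(Q, t) = sqrt(13 + t**2)
-46654 - p(j(-3), -136) = -46654 - sqrt(13 + (-136)**2) = -46654 - sqrt(13 + 18496) = -46654 - sqrt(18509)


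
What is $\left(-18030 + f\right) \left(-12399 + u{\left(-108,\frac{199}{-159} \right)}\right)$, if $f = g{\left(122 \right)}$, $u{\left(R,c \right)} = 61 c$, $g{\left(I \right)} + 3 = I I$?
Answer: $\frac{6246293420}{159} \approx 3.9285 \cdot 10^{7}$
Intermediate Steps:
$g{\left(I \right)} = -3 + I^{2}$ ($g{\left(I \right)} = -3 + I I = -3 + I^{2}$)
$f = 14881$ ($f = -3 + 122^{2} = -3 + 14884 = 14881$)
$\left(-18030 + f\right) \left(-12399 + u{\left(-108,\frac{199}{-159} \right)}\right) = \left(-18030 + 14881\right) \left(-12399 + 61 \frac{199}{-159}\right) = - 3149 \left(-12399 + 61 \cdot 199 \left(- \frac{1}{159}\right)\right) = - 3149 \left(-12399 + 61 \left(- \frac{199}{159}\right)\right) = - 3149 \left(-12399 - \frac{12139}{159}\right) = \left(-3149\right) \left(- \frac{1983580}{159}\right) = \frac{6246293420}{159}$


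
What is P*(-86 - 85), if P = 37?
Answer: -6327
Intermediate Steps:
P*(-86 - 85) = 37*(-86 - 85) = 37*(-171) = -6327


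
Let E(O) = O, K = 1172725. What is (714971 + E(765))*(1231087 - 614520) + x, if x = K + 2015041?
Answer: 441302386078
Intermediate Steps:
x = 3187766 (x = 1172725 + 2015041 = 3187766)
(714971 + E(765))*(1231087 - 614520) + x = (714971 + 765)*(1231087 - 614520) + 3187766 = 715736*616567 + 3187766 = 441299198312 + 3187766 = 441302386078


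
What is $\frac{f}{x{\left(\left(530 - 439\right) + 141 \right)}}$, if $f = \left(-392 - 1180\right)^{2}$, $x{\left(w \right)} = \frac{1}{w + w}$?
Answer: $1146629376$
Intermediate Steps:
$x{\left(w \right)} = \frac{1}{2 w}$
$f = 2471184$ ($f = \left(-1572\right)^{2} = 2471184$)
$\frac{f}{x{\left(\left(530 - 439\right) + 141 \right)}} = \frac{2471184}{\frac{1}{2} \frac{1}{\left(530 - 439\right) + 141}} = \frac{2471184}{\frac{1}{2} \frac{1}{91 + 141}} = \frac{2471184}{\frac{1}{2} \cdot \frac{1}{232}} = 2471184 \frac{1}{\frac{1}{464}} = 2471184 \cdot 464 = 1146629376$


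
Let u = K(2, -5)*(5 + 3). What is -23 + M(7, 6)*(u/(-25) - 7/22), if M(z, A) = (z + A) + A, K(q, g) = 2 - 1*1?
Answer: -19319/550 ≈ -35.125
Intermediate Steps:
K(q, g) = 1 (K(q, g) = 2 - 1 = 1)
M(z, A) = z + 2*A (M(z, A) = (A + z) + A = z + 2*A)
u = 8 (u = 1*(5 + 3) = 1*8 = 8)
-23 + M(7, 6)*(u/(-25) - 7/22) = -23 + (7 + 2*6)*(8/(-25) - 7/22) = -23 + (7 + 12)*(8*(-1/25) - 7*1/22) = -23 + 19*(-8/25 - 7/22) = -23 + 19*(-351/550) = -23 - 6669/550 = -19319/550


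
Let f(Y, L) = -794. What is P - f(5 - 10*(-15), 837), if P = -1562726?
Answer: -1561932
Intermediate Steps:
P - f(5 - 10*(-15), 837) = -1562726 - 1*(-794) = -1562726 + 794 = -1561932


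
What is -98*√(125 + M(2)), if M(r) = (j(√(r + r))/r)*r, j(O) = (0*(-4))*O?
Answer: -490*√5 ≈ -1095.7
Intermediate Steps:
j(O) = 0 (j(O) = 0*O = 0)
M(r) = 0 (M(r) = (0/r)*r = 0*r = 0)
-98*√(125 + M(2)) = -98*√(125 + 0) = -490*√5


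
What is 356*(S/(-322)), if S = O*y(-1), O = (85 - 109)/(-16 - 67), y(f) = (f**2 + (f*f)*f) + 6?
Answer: -25632/13363 ≈ -1.9181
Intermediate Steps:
y(f) = 6 + f**2 + f**3 (y(f) = (f**2 + f**2*f) + 6 = (f**2 + f**3) + 6 = 6 + f**2 + f**3)
O = 24/83 (O = -24/(-83) = -24*(-1/83) = 24/83 ≈ 0.28916)
S = 144/83 (S = 24*(6 + (-1)**2 + (-1)**3)/83 = 24*(6 + 1 - 1)/83 = (24/83)*6 = 144/83 ≈ 1.7349)
356*(S/(-322)) = 356*((144/83)/(-322)) = 356*((144/83)*(-1/322)) = 356*(-72/13363) = -25632/13363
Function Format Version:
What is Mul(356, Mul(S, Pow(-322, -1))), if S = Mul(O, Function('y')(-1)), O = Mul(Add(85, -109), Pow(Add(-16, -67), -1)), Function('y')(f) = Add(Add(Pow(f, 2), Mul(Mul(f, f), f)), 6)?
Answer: Rational(-25632, 13363) ≈ -1.9181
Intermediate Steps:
Function('y')(f) = Add(6, Pow(f, 2), Pow(f, 3)) (Function('y')(f) = Add(Add(Pow(f, 2), Mul(Pow(f, 2), f)), 6) = Add(Add(Pow(f, 2), Pow(f, 3)), 6) = Add(6, Pow(f, 2), Pow(f, 3)))
O = Rational(24, 83) (O = Mul(-24, Pow(-83, -1)) = Mul(-24, Rational(-1, 83)) = Rational(24, 83) ≈ 0.28916)
S = Rational(144, 83) (S = Mul(Rational(24, 83), Add(6, Pow(-1, 2), Pow(-1, 3))) = Mul(Rational(24, 83), Add(6, 1, -1)) = Mul(Rational(24, 83), 6) = Rational(144, 83) ≈ 1.7349)
Mul(356, Mul(S, Pow(-322, -1))) = Mul(356, Mul(Rational(144, 83), Pow(-322, -1))) = Mul(356, Mul(Rational(144, 83), Rational(-1, 322))) = Mul(356, Rational(-72, 13363)) = Rational(-25632, 13363)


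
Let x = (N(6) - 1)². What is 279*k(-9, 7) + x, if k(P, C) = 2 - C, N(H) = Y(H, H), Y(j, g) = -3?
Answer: -1379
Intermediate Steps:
N(H) = -3
x = 16 (x = (-3 - 1)² = (-4)² = 16)
279*k(-9, 7) + x = 279*(2 - 1*7) + 16 = 279*(2 - 7) + 16 = 279*(-5) + 16 = -1395 + 16 = -1379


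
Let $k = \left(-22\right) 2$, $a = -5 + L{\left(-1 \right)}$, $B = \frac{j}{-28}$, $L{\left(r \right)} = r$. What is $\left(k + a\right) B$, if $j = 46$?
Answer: $\frac{575}{7} \approx 82.143$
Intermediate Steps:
$B = - \frac{23}{14}$ ($B = \frac{46}{-28} = 46 \left(- \frac{1}{28}\right) = - \frac{23}{14} \approx -1.6429$)
$a = -6$ ($a = -5 - 1 = -6$)
$k = -44$
$\left(k + a\right) B = \left(-44 - 6\right) \left(- \frac{23}{14}\right) = \left(-50\right) \left(- \frac{23}{14}\right) = \frac{575}{7}$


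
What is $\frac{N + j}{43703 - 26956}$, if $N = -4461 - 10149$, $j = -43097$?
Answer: $- \frac{57707}{16747} \approx -3.4458$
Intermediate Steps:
$N = -14610$ ($N = -4461 - 10149 = -14610$)
$\frac{N + j}{43703 - 26956} = \frac{-14610 - 43097}{43703 - 26956} = - \frac{57707}{16747}$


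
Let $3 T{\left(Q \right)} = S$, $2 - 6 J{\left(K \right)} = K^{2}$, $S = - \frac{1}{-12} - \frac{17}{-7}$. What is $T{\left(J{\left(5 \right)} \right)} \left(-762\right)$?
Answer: $- \frac{26797}{42} \approx -638.02$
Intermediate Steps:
$S = \frac{211}{84}$ ($S = \left(-1\right) \left(- \frac{1}{12}\right) - - \frac{17}{7} = \frac{1}{12} + \frac{17}{7} = \frac{211}{84} \approx 2.5119$)
$J{\left(K \right)} = \frac{1}{3} - \frac{K^{2}}{6}$
$T{\left(Q \right)} = \frac{211}{252}$ ($T{\left(Q \right)} = \frac{1}{3} \cdot \frac{211}{84} = \frac{211}{252}$)
$T{\left(J{\left(5 \right)} \right)} \left(-762\right) = \frac{211}{252} \left(-762\right) = - \frac{26797}{42}$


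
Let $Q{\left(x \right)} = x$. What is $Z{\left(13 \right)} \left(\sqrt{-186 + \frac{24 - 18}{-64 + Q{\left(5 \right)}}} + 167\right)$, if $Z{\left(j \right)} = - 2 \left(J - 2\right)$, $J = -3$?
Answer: $1670 + \frac{60 i \sqrt{17995}}{59} \approx 1670.0 + 136.42 i$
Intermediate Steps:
$Z{\left(j \right)} = 10$ ($Z{\left(j \right)} = - 2 \left(-3 - 2\right) = \left(-2\right) \left(-5\right) = 10$)
$Z{\left(13 \right)} \left(\sqrt{-186 + \frac{24 - 18}{-64 + Q{\left(5 \right)}}} + 167\right) = 10 \left(\sqrt{-186 + \frac{24 - 18}{-64 + 5}} + 167\right) = 10 \left(\sqrt{-186 + \frac{6}{-59}} + 167\right) = 10 \left(\sqrt{-186 + 6 \left(- \frac{1}{59}\right)} + 167\right) = 10 \left(\sqrt{-186 - \frac{6}{59}} + 167\right) = 10 \left(\sqrt{- \frac{10980}{59}} + 167\right) = 10 \left(\frac{6 i \sqrt{17995}}{59} + 167\right) = 10 \left(167 + \frac{6 i \sqrt{17995}}{59}\right) = 1670 + \frac{60 i \sqrt{17995}}{59}$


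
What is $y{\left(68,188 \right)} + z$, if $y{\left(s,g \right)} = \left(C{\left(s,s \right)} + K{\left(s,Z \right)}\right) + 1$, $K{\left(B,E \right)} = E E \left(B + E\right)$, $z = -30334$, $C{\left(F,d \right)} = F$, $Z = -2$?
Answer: $-30001$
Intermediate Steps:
$K{\left(B,E \right)} = E^{2} \left(B + E\right)$
$y{\left(s,g \right)} = -7 + 5 s$ ($y{\left(s,g \right)} = \left(s + \left(-2\right)^{2} \left(s - 2\right)\right) + 1 = \left(s + 4 \left(-2 + s\right)\right) + 1 = \left(s + \left(-8 + 4 s\right)\right) + 1 = \left(-8 + 5 s\right) + 1 = -7 + 5 s$)
$y{\left(68,188 \right)} + z = \left(-7 + 5 \cdot 68\right) - 30334 = \left(-7 + 340\right) - 30334 = 333 - 30334 = -30001$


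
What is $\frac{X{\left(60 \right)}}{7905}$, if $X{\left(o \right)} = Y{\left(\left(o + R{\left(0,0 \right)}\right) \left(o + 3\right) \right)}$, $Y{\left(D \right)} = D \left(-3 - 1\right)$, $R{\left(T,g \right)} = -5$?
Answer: $- \frac{924}{527} \approx -1.7533$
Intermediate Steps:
$Y{\left(D \right)} = - 4 D$ ($Y{\left(D \right)} = D \left(-4\right) = - 4 D$)
$X{\left(o \right)} = - 4 \left(-5 + o\right) \left(3 + o\right)$ ($X{\left(o \right)} = - 4 \left(o - 5\right) \left(o + 3\right) = - 4 \left(-5 + o\right) \left(3 + o\right)$)
$\frac{X{\left(60 \right)}}{7905} = \frac{60 - 4 \cdot 60^{2} + 8 \cdot 60}{7905} = \left(60 - 14400 + 480\right) \frac{1}{7905} = \left(-13860\right) \frac{1}{7905} = - \frac{924}{527}$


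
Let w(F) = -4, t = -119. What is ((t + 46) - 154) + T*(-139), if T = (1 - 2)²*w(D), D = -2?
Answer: 329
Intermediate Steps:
T = -4 (T = (1 - 2)²*(-4) = (-1)²*(-4) = 1*(-4) = -4)
((t + 46) - 154) + T*(-139) = ((-119 + 46) - 154) - 4*(-139) = (-73 - 154) + 556 = -227 + 556 = 329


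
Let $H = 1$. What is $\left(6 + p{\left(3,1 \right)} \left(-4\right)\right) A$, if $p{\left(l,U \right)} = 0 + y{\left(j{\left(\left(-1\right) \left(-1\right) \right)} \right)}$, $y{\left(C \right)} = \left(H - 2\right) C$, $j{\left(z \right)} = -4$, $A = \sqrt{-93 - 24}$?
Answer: $- 30 i \sqrt{13} \approx - 108.17 i$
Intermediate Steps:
$A = 3 i \sqrt{13}$ ($A = \sqrt{-117} = 3 i \sqrt{13} \approx 10.817 i$)
$y{\left(C \right)} = - C$ ($y{\left(C \right)} = \left(1 - 2\right) C = - C$)
$p{\left(l,U \right)} = 4$ ($p{\left(l,U \right)} = 0 - -4 = 0 + 4 = 4$)
$\left(6 + p{\left(3,1 \right)} \left(-4\right)\right) A = \left(6 + 4 \left(-4\right)\right) 3 i \sqrt{13} = \left(6 - 16\right) 3 i \sqrt{13} = - 10 \cdot 3 i \sqrt{13} = - 30 i \sqrt{13}$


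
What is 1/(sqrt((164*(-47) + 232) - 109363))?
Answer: -I*sqrt(116839)/116839 ≈ -0.0029255*I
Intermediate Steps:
1/(sqrt((164*(-47) + 232) - 109363)) = 1/(sqrt((-7708 + 232) - 109363)) = 1/(sqrt(-7476 - 109363)) = 1/(sqrt(-116839)) = 1/(I*sqrt(116839)) = -I*sqrt(116839)/116839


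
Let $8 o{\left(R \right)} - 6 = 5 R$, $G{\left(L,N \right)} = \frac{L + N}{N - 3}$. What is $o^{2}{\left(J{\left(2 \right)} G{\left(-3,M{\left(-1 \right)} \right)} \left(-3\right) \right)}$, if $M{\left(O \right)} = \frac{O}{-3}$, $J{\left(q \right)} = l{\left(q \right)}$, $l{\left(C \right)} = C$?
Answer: $9$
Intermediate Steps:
$J{\left(q \right)} = q$
$M{\left(O \right)} = - \frac{O}{3}$ ($M{\left(O \right)} = O \left(- \frac{1}{3}\right) = - \frac{O}{3}$)
$G{\left(L,N \right)} = \frac{L + N}{-3 + N}$
$o{\left(R \right)} = \frac{3}{4} + \frac{5 R}{8}$
$o^{2}{\left(J{\left(2 \right)} G{\left(-3,M{\left(-1 \right)} \right)} \left(-3\right) \right)} = \left(\frac{3}{4} + \frac{5 \cdot 2 \frac{-3 - - \frac{1}{3}}{-3 - - \frac{1}{3}} \left(-3\right)}{8}\right)^{2} = \left(\frac{3}{4} + \frac{5 \cdot 2 \frac{-3 + \frac{1}{3}}{-3 + \frac{1}{3}} \left(-3\right)}{8}\right)^{2} = \left(\frac{3}{4} + \frac{5 \cdot 2 \frac{1}{- \frac{8}{3}} \left(- \frac{8}{3}\right) \left(-3\right)}{8}\right)^{2} = \left(\frac{3}{4} + \frac{5 \cdot 2 \left(\left(- \frac{3}{8}\right) \left(- \frac{8}{3}\right)\right) \left(-3\right)}{8}\right)^{2} = \left(\frac{3}{4} + \frac{5 \cdot 2 \cdot 1 \left(-3\right)}{8}\right)^{2} = \left(\frac{3}{4} + \frac{5 \cdot 2 \left(-3\right)}{8}\right)^{2} = \left(\frac{3}{4} + \frac{5}{8} \left(-6\right)\right)^{2} = \left(\frac{3}{4} - \frac{15}{4}\right)^{2} = \left(-3\right)^{2} = 9$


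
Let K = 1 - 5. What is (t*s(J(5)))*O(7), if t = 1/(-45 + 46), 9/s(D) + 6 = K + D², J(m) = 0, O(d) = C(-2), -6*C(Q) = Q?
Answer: -3/10 ≈ -0.30000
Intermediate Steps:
C(Q) = -Q/6
K = -4
O(d) = ⅓ (O(d) = -⅙*(-2) = ⅓)
s(D) = 9/(-10 + D²) (s(D) = 9/(-6 + (-4 + D²)) = 9/(-10 + D²))
t = 1 (t = 1/1 = 1)
(t*s(J(5)))*O(7) = (1*(9/(-10 + 0²)))*(⅓) = (1*(9/(-10 + 0)))*(⅓) = (1*(9/(-10)))*(⅓) = (1*(9*(-⅒)))*(⅓) = (1*(-9/10))*(⅓) = -9/10*⅓ = -3/10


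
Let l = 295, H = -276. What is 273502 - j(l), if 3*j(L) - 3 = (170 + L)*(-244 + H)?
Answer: 354101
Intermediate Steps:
j(L) = -88397/3 - 520*L/3 (j(L) = 1 + ((170 + L)*(-244 - 276))/3 = 1 + ((170 + L)*(-520))/3 = 1 + (-88400 - 520*L)/3 = 1 + (-88400/3 - 520*L/3) = -88397/3 - 520*L/3)
273502 - j(l) = 273502 - (-88397/3 - 520/3*295) = 273502 - (-88397/3 - 153400/3) = 273502 - 1*(-80599) = 273502 + 80599 = 354101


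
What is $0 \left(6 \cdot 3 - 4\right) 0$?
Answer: $0$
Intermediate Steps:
$0 \left(6 \cdot 3 - 4\right) 0 = 0 \left(18 - 4\right) 0 = 0 \cdot 14 \cdot 0 = 0 \cdot 0 = 0$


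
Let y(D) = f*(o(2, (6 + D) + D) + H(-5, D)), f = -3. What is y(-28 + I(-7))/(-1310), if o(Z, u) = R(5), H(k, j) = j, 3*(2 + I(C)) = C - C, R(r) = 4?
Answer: -39/655 ≈ -0.059542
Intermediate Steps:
I(C) = -2 (I(C) = -2 + (C - C)/3 = -2 + (⅓)*0 = -2 + 0 = -2)
o(Z, u) = 4
y(D) = -12 - 3*D (y(D) = -3*(4 + D) = -12 - 3*D)
y(-28 + I(-7))/(-1310) = (-12 - 3*(-28 - 2))/(-1310) = (-12 - 3*(-30))*(-1/1310) = (-12 + 90)*(-1/1310) = 78*(-1/1310) = -39/655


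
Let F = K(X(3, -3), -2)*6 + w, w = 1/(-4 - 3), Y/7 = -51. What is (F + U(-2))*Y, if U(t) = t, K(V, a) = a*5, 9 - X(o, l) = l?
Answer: 22185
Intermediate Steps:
X(o, l) = 9 - l
K(V, a) = 5*a
Y = -357 (Y = 7*(-51) = -357)
w = -⅐ (w = 1/(-7) = -⅐ ≈ -0.14286)
F = -421/7 (F = (5*(-2))*6 - ⅐ = -10*6 - ⅐ = -60 - ⅐ = -421/7 ≈ -60.143)
(F + U(-2))*Y = (-421/7 - 2)*(-357) = -435/7*(-357) = 22185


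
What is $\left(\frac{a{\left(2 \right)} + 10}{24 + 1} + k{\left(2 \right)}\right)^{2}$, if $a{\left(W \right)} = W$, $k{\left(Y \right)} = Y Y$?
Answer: $\frac{12544}{625} \approx 20.07$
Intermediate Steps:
$k{\left(Y \right)} = Y^{2}$
$\left(\frac{a{\left(2 \right)} + 10}{24 + 1} + k{\left(2 \right)}\right)^{2} = \left(\frac{2 + 10}{24 + 1} + 2^{2}\right)^{2} = \left(\frac{12}{25} + 4\right)^{2} = \left(\frac{112}{25}\right)^{2} = \frac{12544}{625}$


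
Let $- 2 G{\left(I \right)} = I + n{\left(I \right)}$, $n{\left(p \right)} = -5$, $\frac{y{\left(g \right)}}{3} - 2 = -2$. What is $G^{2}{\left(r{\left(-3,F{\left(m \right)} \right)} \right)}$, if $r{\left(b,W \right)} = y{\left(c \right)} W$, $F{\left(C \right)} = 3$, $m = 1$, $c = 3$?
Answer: $\frac{25}{4} \approx 6.25$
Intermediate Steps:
$y{\left(g \right)} = 0$ ($y{\left(g \right)} = 6 + 3 \left(-2\right) = 6 - 6 = 0$)
$r{\left(b,W \right)} = 0$ ($r{\left(b,W \right)} = 0 W = 0$)
$G{\left(I \right)} = \frac{5}{2} - \frac{I}{2}$ ($G{\left(I \right)} = - \frac{I - 5}{2} = - \frac{-5 + I}{2} = \frac{5}{2} - \frac{I}{2}$)
$G^{2}{\left(r{\left(-3,F{\left(m \right)} \right)} \right)} = \left(\frac{5}{2} - 0\right)^{2} = \left(\frac{5}{2} + 0\right)^{2} = \left(\frac{5}{2}\right)^{2} = \frac{25}{4}$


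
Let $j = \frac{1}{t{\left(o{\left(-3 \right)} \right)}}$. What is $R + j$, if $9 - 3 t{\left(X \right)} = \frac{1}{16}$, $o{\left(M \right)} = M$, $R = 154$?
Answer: $\frac{22070}{143} \approx 154.34$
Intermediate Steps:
$t{\left(X \right)} = \frac{143}{48}$ ($t{\left(X \right)} = 3 - \frac{1}{3 \cdot 16} = 3 - \frac{1}{48} = \frac{143}{48}$)
$j = \frac{48}{143}$ ($j = \frac{1}{\frac{143}{48}} = \frac{48}{143} \approx 0.33566$)
$R + j = 154 + \frac{48}{143} = \frac{22070}{143}$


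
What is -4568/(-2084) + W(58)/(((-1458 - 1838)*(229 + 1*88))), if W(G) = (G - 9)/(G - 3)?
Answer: 65625872391/29939660960 ≈ 2.1919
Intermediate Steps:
W(G) = (-9 + G)/(-3 + G)
-4568/(-2084) + W(58)/(((-1458 - 1838)*(229 + 1*88))) = -4568/(-2084) + ((-9 + 58)/(-3 + 58))/(((-1458 - 1838)*(229 + 1*88))) = -4568*(-1/2084) + (49/55)/((-3296*(229 + 88))) = 1142/521 + ((1/55)*49)/((-3296*317)) = 1142/521 + (49/55)/(-1044832) = 1142/521 + (49/55)*(-1/1044832) = 1142/521 - 49/57465760 = 65625872391/29939660960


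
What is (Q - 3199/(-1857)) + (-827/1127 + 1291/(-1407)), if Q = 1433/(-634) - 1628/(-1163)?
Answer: -27195599926291/34463417431282 ≈ -0.78911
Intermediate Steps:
Q = -634427/737342 (Q = 1433*(-1/634) - 1628*(-1/1163) = -1433/634 + 1628/1163 = -634427/737342 ≈ -0.86042)
(Q - 3199/(-1857)) + (-827/1127 + 1291/(-1407)) = (-634427/737342 - 3199/(-1857)) + (-827/1127 + 1291/(-1407)) = (-634427/737342 - 3199*(-1/1857)) + (-827*1/1127 + 1291*(-1/1407)) = (-634427/737342 + 3199/1857) + (-827/1127 - 1291/1407) = 1180626119/1369244094 - 374078/226527 = -27195599926291/34463417431282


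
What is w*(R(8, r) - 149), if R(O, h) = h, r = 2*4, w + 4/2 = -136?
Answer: 19458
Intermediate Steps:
w = -138 (w = -2 - 136 = -138)
r = 8
w*(R(8, r) - 149) = -138*(8 - 149) = -138*(-141) = 19458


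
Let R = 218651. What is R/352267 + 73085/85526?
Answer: 44445779121/30127987442 ≈ 1.4752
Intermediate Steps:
R/352267 + 73085/85526 = 218651/352267 + 73085/85526 = 44445779121/30127987442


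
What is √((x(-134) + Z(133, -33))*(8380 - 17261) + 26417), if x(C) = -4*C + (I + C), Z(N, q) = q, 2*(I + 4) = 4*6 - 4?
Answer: I*√3303958 ≈ 1817.7*I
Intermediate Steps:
I = 6 (I = -4 + (4*6 - 4)/2 = -4 + (24 - 4)/2 = -4 + (½)*20 = -4 + 10 = 6)
x(C) = 6 - 3*C (x(C) = -4*C + (6 + C) = 6 - 3*C)
√((x(-134) + Z(133, -33))*(8380 - 17261) + 26417) = √(((6 - 3*(-134)) - 33)*(8380 - 17261) + 26417) = √(((6 + 402) - 33)*(-8881) + 26417) = √((408 - 33)*(-8881) + 26417) = √(375*(-8881) + 26417) = √(-3330375 + 26417) = √(-3303958) = I*√3303958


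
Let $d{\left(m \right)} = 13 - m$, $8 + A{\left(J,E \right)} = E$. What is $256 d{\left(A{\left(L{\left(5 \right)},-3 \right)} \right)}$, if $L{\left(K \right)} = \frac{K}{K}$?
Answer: $6144$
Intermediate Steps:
$L{\left(K \right)} = 1$
$A{\left(J,E \right)} = -8 + E$
$256 d{\left(A{\left(L{\left(5 \right)},-3 \right)} \right)} = 256 \left(13 - \left(-8 - 3\right)\right) = 256 \left(13 - -11\right) = 256 \left(13 + 11\right) = 256 \cdot 24 = 6144$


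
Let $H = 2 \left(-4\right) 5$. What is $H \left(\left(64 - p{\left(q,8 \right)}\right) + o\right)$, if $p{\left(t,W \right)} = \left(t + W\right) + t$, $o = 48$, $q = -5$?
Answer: $-4560$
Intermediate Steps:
$H = -40$ ($H = \left(-8\right) 5 = -40$)
$p{\left(t,W \right)} = W + 2 t$ ($p{\left(t,W \right)} = \left(W + t\right) + t = W + 2 t$)
$H \left(\left(64 - p{\left(q,8 \right)}\right) + o\right) = - 40 \left(\left(64 - \left(8 + 2 \left(-5\right)\right)\right) + 48\right) = - 40 \left(\left(64 - \left(8 - 10\right)\right) + 48\right) = - 40 \left(\left(64 - -2\right) + 48\right) = - 40 \left(\left(64 + 2\right) + 48\right) = - 40 \left(66 + 48\right) = \left(-40\right) 114 = -4560$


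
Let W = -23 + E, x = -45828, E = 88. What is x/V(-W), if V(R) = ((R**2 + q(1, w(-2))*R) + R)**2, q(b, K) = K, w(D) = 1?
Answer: -5092/1863225 ≈ -0.0027329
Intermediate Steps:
W = 65 (W = -23 + 88 = 65)
V(R) = (R**2 + 2*R)**2 (V(R) = ((R**2 + 1*R) + R)**2 = ((R**2 + R) + R)**2 = ((R + R**2) + R)**2 = (R**2 + 2*R)**2)
x/V(-W) = -45828*1/(4225*(2 - 1*65)**2) = -45828*1/(4225*(2 - 65)**2) = -45828/(4225*(-63)**2) = -45828/(4225*3969) = -45828/16769025 = -45828*1/16769025 = -5092/1863225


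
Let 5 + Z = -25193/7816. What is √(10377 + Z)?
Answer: √158356769486/3908 ≈ 101.83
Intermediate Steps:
Z = -64273/7816 (Z = -5 - 25193/7816 = -64273/7816 ≈ -8.2233)
√(10377 + Z) = √(10377 - 64273/7816) = √(81042359/7816) = √158356769486/3908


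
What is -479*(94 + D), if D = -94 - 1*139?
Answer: 66581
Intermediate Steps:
D = -233 (D = -94 - 139 = -233)
-479*(94 + D) = -479*(94 - 233) = -479*(-139) = 66581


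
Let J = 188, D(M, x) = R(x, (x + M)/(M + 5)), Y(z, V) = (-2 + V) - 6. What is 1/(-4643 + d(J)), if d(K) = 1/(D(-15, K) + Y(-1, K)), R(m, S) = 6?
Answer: -186/863597 ≈ -0.00021538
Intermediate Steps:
Y(z, V) = -8 + V
D(M, x) = 6
d(K) = 1/(-2 + K) (d(K) = 1/(6 + (-8 + K)) = 1/(-2 + K))
1/(-4643 + d(J)) = 1/(-4643 + 1/(-2 + 188)) = 1/(-4643 + 1/186) = 1/(-863597/186) = -186/863597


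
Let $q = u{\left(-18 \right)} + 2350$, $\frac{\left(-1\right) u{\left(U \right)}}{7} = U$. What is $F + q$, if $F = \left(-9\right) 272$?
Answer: $28$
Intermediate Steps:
$u{\left(U \right)} = - 7 U$
$F = -2448$
$q = 2476$ ($q = \left(-7\right) \left(-18\right) + 2350 = 126 + 2350 = 2476$)
$F + q = -2448 + 2476 = 28$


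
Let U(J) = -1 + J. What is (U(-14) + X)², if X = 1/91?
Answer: 1860496/8281 ≈ 224.67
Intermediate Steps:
X = 1/91 ≈ 0.010989
(U(-14) + X)² = ((-1 - 14) + 1/91)² = (-15 + 1/91)² = (-1364/91)² = 1860496/8281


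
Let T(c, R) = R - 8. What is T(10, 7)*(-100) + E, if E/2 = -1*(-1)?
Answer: 102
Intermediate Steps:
T(c, R) = -8 + R
E = 2 (E = 2*(-1*(-1)) = 2*1 = 2)
T(10, 7)*(-100) + E = (-8 + 7)*(-100) + 2 = -1*(-100) + 2 = 100 + 2 = 102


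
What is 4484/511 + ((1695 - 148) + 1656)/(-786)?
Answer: 1887691/401646 ≈ 4.6999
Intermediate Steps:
4484/511 + ((1695 - 148) + 1656)/(-786) = 4484*(1/511) + (1547 + 1656)*(-1/786) = 4484/511 + 3203*(-1/786) = 4484/511 - 3203/786 = 1887691/401646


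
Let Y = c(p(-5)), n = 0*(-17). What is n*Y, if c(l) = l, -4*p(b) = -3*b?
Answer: 0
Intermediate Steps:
p(b) = 3*b/4 (p(b) = -(-3)*b/4 = 3*b/4)
n = 0
Y = -15/4 (Y = (¾)*(-5) = -15/4 ≈ -3.7500)
n*Y = 0*(-15/4) = 0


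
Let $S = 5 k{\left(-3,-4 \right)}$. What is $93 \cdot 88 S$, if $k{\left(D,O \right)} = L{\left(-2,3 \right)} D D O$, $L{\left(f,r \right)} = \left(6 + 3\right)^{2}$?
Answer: $-119322720$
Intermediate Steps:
$L{\left(f,r \right)} = 81$ ($L{\left(f,r \right)} = 9^{2} = 81$)
$k{\left(D,O \right)} = 81 O D^{2}$ ($k{\left(D,O \right)} = 81 D D O = 81 O D^{2}$)
$S = -14580$ ($S = 5 \cdot 81 \left(-4\right) \left(-3\right)^{2} = 5 \cdot 81 \left(-4\right) 9 = 5 \left(-2916\right) = -14580$)
$93 \cdot 88 S = 93 \cdot 88 \left(-14580\right) = 8184 \left(-14580\right) = -119322720$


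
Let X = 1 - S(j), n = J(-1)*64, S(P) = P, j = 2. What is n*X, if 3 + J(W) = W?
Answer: 256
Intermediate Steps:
J(W) = -3 + W
n = -256 (n = (-3 - 1)*64 = -4*64 = -256)
X = -1 (X = 1 - 1*2 = 1 - 2 = -1)
n*X = -256*(-1) = 256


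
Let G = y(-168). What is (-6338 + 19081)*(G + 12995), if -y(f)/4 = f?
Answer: 174158581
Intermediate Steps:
y(f) = -4*f
G = 672 (G = -4*(-168) = 672)
(-6338 + 19081)*(G + 12995) = (-6338 + 19081)*(672 + 12995) = 12743*13667 = 174158581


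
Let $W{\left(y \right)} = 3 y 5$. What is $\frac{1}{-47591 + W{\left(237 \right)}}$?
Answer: $- \frac{1}{44036} \approx -2.2709 \cdot 10^{-5}$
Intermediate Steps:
$W{\left(y \right)} = 15 y$
$\frac{1}{-47591 + W{\left(237 \right)}} = \frac{1}{-47591 + 15 \cdot 237} = \frac{1}{-47591 + 3555} = \frac{1}{-44036} = - \frac{1}{44036}$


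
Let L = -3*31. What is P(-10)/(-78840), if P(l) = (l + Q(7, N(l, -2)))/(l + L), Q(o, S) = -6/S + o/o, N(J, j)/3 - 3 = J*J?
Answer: -929/836413560 ≈ -1.1107e-6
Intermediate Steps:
N(J, j) = 9 + 3*J² (N(J, j) = 9 + 3*(J*J) = 9 + 3*J²)
Q(o, S) = 1 - 6/S (Q(o, S) = -6/S + 1 = 1 - 6/S)
L = -93
P(l) = (l + (3 + 3*l²)/(9 + 3*l²))/(-93 + l) (P(l) = (l + (-6 + (9 + 3*l²))/(9 + 3*l²))/(l - 93) = (l + (3 + 3*l²)/(9 + 3*l²))/(-93 + l))
P(-10)/(-78840) = ((1 + (-10)² - 10*(3 + (-10)²))/((-93 - 10)*(3 + (-10)²)))/(-78840) = ((1 + 100 - 10*(3 + 100))/((-103)*(3 + 100)))*(-1/78840) = -1/103*(1 + 100 - 10*103)/103*(-1/78840) = -1/103*1/103*(1 + 100 - 1030)*(-1/78840) = -1/103*1/103*(-929)*(-1/78840) = (929/10609)*(-1/78840) = -929/836413560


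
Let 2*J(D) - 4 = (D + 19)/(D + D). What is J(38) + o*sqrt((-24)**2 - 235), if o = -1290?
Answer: 19/8 - 1290*sqrt(341) ≈ -23819.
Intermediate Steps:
J(D) = 2 + (19 + D)/(4*D) (J(D) = 2 + ((D + 19)/(D + D))/2 = 2 + ((19 + D)/((2*D)))/2 = 2 + ((19 + D)*(1/(2*D)))/2 = 2 + ((19 + D)/(2*D))/2 = 2 + (19 + D)/(4*D))
J(38) + o*sqrt((-24)**2 - 235) = (1/4)*(19 + 9*38)/38 - 1290*sqrt((-24)**2 - 235) = (1/4)*(1/38)*(19 + 342) - 1290*sqrt(576 - 235) = (1/4)*(1/38)*361 - 1290*sqrt(341) = 19/8 - 1290*sqrt(341)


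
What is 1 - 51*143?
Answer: -7292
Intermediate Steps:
1 - 51*143 = 1 - 7293 = -7292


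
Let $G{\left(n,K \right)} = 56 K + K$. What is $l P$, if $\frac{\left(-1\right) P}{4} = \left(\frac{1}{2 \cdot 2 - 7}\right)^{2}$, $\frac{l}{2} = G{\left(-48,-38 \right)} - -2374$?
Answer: $- \frac{1664}{9} \approx -184.89$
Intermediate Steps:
$G{\left(n,K \right)} = 57 K$
$l = 416$ ($l = 2 \left(57 \left(-38\right) - -2374\right) = 2 \left(-2166 + 2374\right) = 2 \cdot 208 = 416$)
$P = - \frac{4}{9}$ ($P = - 4 \left(\frac{1}{2 \cdot 2 - 7}\right)^{2} = - 4 \left(\frac{1}{4 - 7}\right)^{2} = - 4 \left(\frac{1}{-3}\right)^{2} = - 4 \left(- \frac{1}{3}\right)^{2} = \left(-4\right) \frac{1}{9} = - \frac{4}{9} \approx -0.44444$)
$l P = 416 \left(- \frac{4}{9}\right) = - \frac{1664}{9}$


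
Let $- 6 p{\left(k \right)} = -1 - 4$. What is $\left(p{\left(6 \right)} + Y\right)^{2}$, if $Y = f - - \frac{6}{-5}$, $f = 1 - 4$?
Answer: $\frac{10201}{900} \approx 11.334$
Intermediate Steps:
$f = -3$
$p{\left(k \right)} = \frac{5}{6}$ ($p{\left(k \right)} = - \frac{-1 - 4}{6} = \left(- \frac{1}{6}\right) \left(-5\right) = \frac{5}{6}$)
$Y = - \frac{21}{5}$ ($Y = -3 - - \frac{6}{-5} = -3 - \left(-6\right) \left(- \frac{1}{5}\right) = -3 - \frac{6}{5} = - \frac{21}{5} \approx -4.2$)
$\left(p{\left(6 \right)} + Y\right)^{2} = \left(\frac{5}{6} - \frac{21}{5}\right)^{2} = \left(- \frac{101}{30}\right)^{2} = \frac{10201}{900}$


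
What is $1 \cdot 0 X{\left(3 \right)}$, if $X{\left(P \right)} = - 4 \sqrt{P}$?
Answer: $0$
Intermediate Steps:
$1 \cdot 0 X{\left(3 \right)} = 1 \cdot 0 \left(- 4 \sqrt{3}\right) = 0 \left(- 4 \sqrt{3}\right) = 0$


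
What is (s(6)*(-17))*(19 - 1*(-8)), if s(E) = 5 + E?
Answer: -5049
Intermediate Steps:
(s(6)*(-17))*(19 - 1*(-8)) = ((5 + 6)*(-17))*(19 - 1*(-8)) = (11*(-17))*(19 + 8) = -187*27 = -5049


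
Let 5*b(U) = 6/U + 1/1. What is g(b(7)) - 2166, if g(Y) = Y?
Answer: -75797/35 ≈ -2165.6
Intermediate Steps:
b(U) = ⅕ + 6/(5*U) (b(U) = (6/U + 1/1)/5 = (6/U + 1*1)/5 = (6/U + 1)/5 = (1 + 6/U)/5 = ⅕ + 6/(5*U))
g(b(7)) - 2166 = (⅕)*(6 + 7)/7 - 2166 = (⅕)*(⅐)*13 - 2166 = 13/35 - 2166 = -75797/35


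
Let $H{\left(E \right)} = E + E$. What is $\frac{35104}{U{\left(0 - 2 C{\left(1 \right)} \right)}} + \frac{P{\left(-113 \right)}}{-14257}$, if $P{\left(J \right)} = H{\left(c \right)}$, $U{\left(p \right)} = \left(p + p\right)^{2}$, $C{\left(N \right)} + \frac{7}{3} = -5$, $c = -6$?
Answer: $\frac{140762265}{3450194} \approx 40.798$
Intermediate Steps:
$C{\left(N \right)} = - \frac{22}{3}$ ($C{\left(N \right)} = - \frac{7}{3} - 5 = - \frac{22}{3}$)
$U{\left(p \right)} = 4 p^{2}$ ($U{\left(p \right)} = \left(2 p\right)^{2} = 4 p^{2}$)
$H{\left(E \right)} = 2 E$
$P{\left(J \right)} = -12$ ($P{\left(J \right)} = 2 \left(-6\right) = -12$)
$\frac{35104}{U{\left(0 - 2 C{\left(1 \right)} \right)}} + \frac{P{\left(-113 \right)}}{-14257} = \frac{35104}{4 \left(0 - - \frac{44}{3}\right)^{2}} - \frac{12}{-14257} = \frac{35104}{4 \left(0 + \frac{44}{3}\right)^{2}} - - \frac{12}{14257} = \frac{35104}{4 \left(\frac{44}{3}\right)^{2}} + \frac{12}{14257} = \frac{35104}{4 \cdot \frac{1936}{9}} + \frac{12}{14257} = \frac{35104}{\frac{7744}{9}} + \frac{12}{14257} = 35104 \cdot \frac{9}{7744} + \frac{12}{14257} = \frac{9873}{242} + \frac{12}{14257} = \frac{140762265}{3450194}$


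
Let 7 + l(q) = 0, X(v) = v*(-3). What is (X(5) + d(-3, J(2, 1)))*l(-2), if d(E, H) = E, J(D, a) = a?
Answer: 126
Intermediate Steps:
X(v) = -3*v
l(q) = -7 (l(q) = -7 + 0 = -7)
(X(5) + d(-3, J(2, 1)))*l(-2) = (-3*5 - 3)*(-7) = (-15 - 3)*(-7) = -18*(-7) = 126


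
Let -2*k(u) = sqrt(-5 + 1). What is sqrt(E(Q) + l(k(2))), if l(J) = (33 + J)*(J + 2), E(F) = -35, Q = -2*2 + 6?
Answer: sqrt(30 - 35*I) ≈ 6.1684 - 2.8371*I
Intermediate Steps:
k(u) = -I (k(u) = -sqrt(-5 + 1)/2 = -I)
Q = 2 (Q = -4 + 6 = 2)
l(J) = (2 + J)*(33 + J) (l(J) = (33 + J)*(2 + J) = (2 + J)*(33 + J))
sqrt(E(Q) + l(k(2))) = sqrt(-35 + (66 + (-I)**2 + 35*(-I))) = sqrt(-35 + (66 - 1 - 35*I)) = sqrt(-35 + (65 - 35*I)) = sqrt(30 - 35*I)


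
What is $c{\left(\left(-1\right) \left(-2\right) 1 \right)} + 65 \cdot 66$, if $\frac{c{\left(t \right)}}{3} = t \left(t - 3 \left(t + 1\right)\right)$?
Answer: $4248$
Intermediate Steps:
$c{\left(t \right)} = 3 t \left(-3 - 2 t\right)$ ($c{\left(t \right)} = 3 t \left(t - 3 \left(t + 1\right)\right) = 3 t \left(t - 3 \left(1 + t\right)\right) = 3 t \left(t - \left(3 + 3 t\right)\right) = 3 t \left(-3 - 2 t\right)$)
$c{\left(\left(-1\right) \left(-2\right) 1 \right)} + 65 \cdot 66 = - 3 \left(-1\right) \left(-2\right) 1 \left(3 + 2 \left(-1\right) \left(-2\right) 1\right) + 65 \cdot 66 = - 3 \cdot 2 \cdot 1 \left(3 + 2 \cdot 2 \cdot 1\right) + 4290 = \left(-3\right) 2 \left(3 + 2 \cdot 2\right) + 4290 = \left(-3\right) 2 \left(3 + 4\right) + 4290 = \left(-3\right) 2 \cdot 7 + 4290 = -42 + 4290 = 4248$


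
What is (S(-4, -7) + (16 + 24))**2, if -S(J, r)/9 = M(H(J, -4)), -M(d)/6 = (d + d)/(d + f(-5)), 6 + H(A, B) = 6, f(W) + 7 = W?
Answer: 1600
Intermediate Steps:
f(W) = -7 + W
H(A, B) = 0 (H(A, B) = -6 + 6 = 0)
M(d) = -12*d/(-12 + d) (M(d) = -6*(d + d)/(d + (-7 - 5)) = -6*2*d/(d - 12) = -6*2*d/(-12 + d) = -12*d/(-12 + d))
S(J, r) = 0 (S(J, r) = -(-108)*0/(-12 + 0) = -(-108)*0/(-12) = -(-108)*0*(-1)/12 = -9*0 = 0)
(S(-4, -7) + (16 + 24))**2 = (0 + (16 + 24))**2 = (0 + 40)**2 = 40**2 = 1600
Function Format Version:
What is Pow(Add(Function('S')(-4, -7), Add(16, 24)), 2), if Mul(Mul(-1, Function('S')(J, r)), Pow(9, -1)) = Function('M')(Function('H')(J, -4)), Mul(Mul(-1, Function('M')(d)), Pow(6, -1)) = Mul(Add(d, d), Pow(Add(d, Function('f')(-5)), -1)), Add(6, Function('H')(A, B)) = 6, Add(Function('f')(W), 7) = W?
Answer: 1600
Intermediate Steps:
Function('f')(W) = Add(-7, W)
Function('H')(A, B) = 0 (Function('H')(A, B) = Add(-6, 6) = 0)
Function('M')(d) = Mul(-12, d, Pow(Add(-12, d), -1)) (Function('M')(d) = Mul(-6, Mul(Add(d, d), Pow(Add(d, Add(-7, -5)), -1))) = Mul(-6, Mul(Mul(2, d), Pow(Add(d, -12), -1))) = Mul(-6, Mul(Mul(2, d), Pow(Add(-12, d), -1))) = Mul(-6, Mul(2, d, Pow(Add(-12, d), -1))) = Mul(-12, d, Pow(Add(-12, d), -1)))
Function('S')(J, r) = 0 (Function('S')(J, r) = Mul(-9, Mul(-12, 0, Pow(Add(-12, 0), -1))) = Mul(-9, Mul(-12, 0, Pow(-12, -1))) = Mul(-9, Mul(-12, 0, Rational(-1, 12))) = Mul(-9, 0) = 0)
Pow(Add(Function('S')(-4, -7), Add(16, 24)), 2) = Pow(Add(0, Add(16, 24)), 2) = Pow(Add(0, 40), 2) = Pow(40, 2) = 1600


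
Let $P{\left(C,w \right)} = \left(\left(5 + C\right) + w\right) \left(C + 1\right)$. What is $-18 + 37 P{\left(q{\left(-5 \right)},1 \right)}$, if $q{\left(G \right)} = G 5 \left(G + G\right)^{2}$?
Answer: $230602704$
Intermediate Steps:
$q{\left(G \right)} = 20 G^{3}$ ($q{\left(G \right)} = 5 G \left(2 G\right)^{2} = 5 G 4 G^{2} = 20 G^{3}$)
$P{\left(C,w \right)} = \left(1 + C\right) \left(5 + C + w\right)$ ($P{\left(C,w \right)} = \left(5 + C + w\right) \left(1 + C\right) = \left(1 + C\right) \left(5 + C + w\right)$)
$-18 + 37 P{\left(q{\left(-5 \right)},1 \right)} = -18 + 37 \left(5 + 1 + \left(20 \left(-5\right)^{3}\right)^{2} + 6 \cdot 20 \left(-5\right)^{3} + 20 \left(-5\right)^{3} \cdot 1\right) = -18 + 37 \left(5 + 1 + \left(20 \left(-125\right)\right)^{2} + 6 \cdot 20 \left(-125\right) + 20 \left(-125\right) 1\right) = -18 + 37 \left(5 + 1 + \left(-2500\right)^{2} + 6 \left(-2500\right) - 2500\right) = -18 + 37 \left(5 + 1 + 6250000 - 15000 - 2500\right) = -18 + 37 \cdot 6232506 = -18 + 230602722 = 230602704$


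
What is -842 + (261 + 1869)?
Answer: 1288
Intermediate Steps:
-842 + (261 + 1869) = -842 + 2130 = 1288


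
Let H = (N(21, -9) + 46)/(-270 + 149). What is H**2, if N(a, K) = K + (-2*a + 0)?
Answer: 25/14641 ≈ 0.0017075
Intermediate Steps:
N(a, K) = K - 2*a
H = 5/121 (H = ((-9 - 2*21) + 46)/(-270 + 149) = ((-9 - 42) + 46)/(-121) = (-51 + 46)*(-1/121) = -5*(-1/121) = 5/121 ≈ 0.041322)
H**2 = (5/121)**2 = 25/14641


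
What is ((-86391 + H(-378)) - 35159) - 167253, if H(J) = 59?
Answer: -288744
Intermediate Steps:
((-86391 + H(-378)) - 35159) - 167253 = ((-86391 + 59) - 35159) - 167253 = (-86332 - 35159) - 167253 = -121491 - 167253 = -288744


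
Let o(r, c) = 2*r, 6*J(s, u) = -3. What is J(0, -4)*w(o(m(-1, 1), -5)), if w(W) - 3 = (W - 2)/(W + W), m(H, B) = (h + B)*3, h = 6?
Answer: -73/42 ≈ -1.7381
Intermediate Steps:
J(s, u) = -½ (J(s, u) = (⅙)*(-3) = -½)
m(H, B) = 18 + 3*B (m(H, B) = (6 + B)*3 = 18 + 3*B)
w(W) = 3 + (-2 + W)/(2*W) (w(W) = 3 + (W - 2)/(W + W) = 3 + (-2 + W)/((2*W)) = 3 + (-2 + W)*(1/(2*W)) = 3 + (-2 + W)/(2*W))
J(0, -4)*w(o(m(-1, 1), -5)) = -(7/2 - 1/(2*(18 + 3*1)))/2 = -(7/2 - 1/(2*(18 + 3)))/2 = -(7/2 - 1/(2*21))/2 = -(7/2 - 1/42)/2 = -½*73/21 = -73/42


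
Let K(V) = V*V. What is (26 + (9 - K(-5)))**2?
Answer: 100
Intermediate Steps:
K(V) = V**2
(26 + (9 - K(-5)))**2 = (26 + (9 - 1*(-5)**2))**2 = (26 + (9 - 1*25))**2 = (26 + (9 - 25))**2 = (26 - 16)**2 = 10**2 = 100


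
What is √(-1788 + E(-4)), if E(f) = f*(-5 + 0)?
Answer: 2*I*√442 ≈ 42.048*I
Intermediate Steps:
E(f) = -5*f (E(f) = f*(-5) = -5*f)
√(-1788 + E(-4)) = √(-1788 - 5*(-4)) = √(-1788 + 20) = √(-1768) = 2*I*√442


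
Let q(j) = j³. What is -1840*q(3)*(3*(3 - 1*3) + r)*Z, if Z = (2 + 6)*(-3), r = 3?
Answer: 3576960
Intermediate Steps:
Z = -24 (Z = 8*(-3) = -24)
-1840*q(3)*(3*(3 - 1*3) + r)*Z = -1840*3³*(3*(3 - 1*3) + 3)*(-24) = -1840*27*(3*(3 - 3) + 3)*(-24) = -1840*27*(3*0 + 3)*(-24) = -1840*27*(0 + 3)*(-24) = -1840*27*3*(-24) = -149040*(-24) = -1840*(-1944) = 3576960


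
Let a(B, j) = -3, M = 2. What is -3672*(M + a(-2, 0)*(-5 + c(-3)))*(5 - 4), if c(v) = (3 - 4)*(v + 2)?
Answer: -51408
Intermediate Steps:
c(v) = -2 - v (c(v) = -(2 + v) = -2 - v)
-3672*(M + a(-2, 0)*(-5 + c(-3)))*(5 - 4) = -3672*(2 - 3*(-5 + (-2 - 1*(-3))))*(5 - 4) = -3672*(2 - 3*(-5 + (-2 + 3))) = -3672*(2 - 3*(-5 + 1)) = -3672*(2 - 3*(-4)) = -3672*(2 + 12) = -51408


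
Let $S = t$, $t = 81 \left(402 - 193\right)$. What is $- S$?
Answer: $-16929$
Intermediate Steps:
$t = 16929$ ($t = 81 \cdot 209 = 16929$)
$S = 16929$
$- S = \left(-1\right) 16929 = -16929$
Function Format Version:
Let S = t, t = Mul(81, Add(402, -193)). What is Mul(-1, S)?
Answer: -16929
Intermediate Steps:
t = 16929 (t = Mul(81, 209) = 16929)
S = 16929
Mul(-1, S) = Mul(-1, 16929) = -16929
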